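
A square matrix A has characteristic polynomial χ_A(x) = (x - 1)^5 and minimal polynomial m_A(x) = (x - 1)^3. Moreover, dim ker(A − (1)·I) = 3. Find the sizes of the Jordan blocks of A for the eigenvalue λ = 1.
Block sizes for λ = 1: [3, 1, 1]

Step 1 — from the characteristic polynomial, algebraic multiplicity of λ = 1 is 5. From dim ker(A − (1)·I) = 3, there are exactly 3 Jordan blocks for λ = 1.
Step 2 — from the minimal polynomial, the factor (x − 1)^3 tells us the largest block for λ = 1 has size 3.
Step 3 — with total size 5, 3 blocks, and largest block 3, the block sizes (in nonincreasing order) are [3, 1, 1].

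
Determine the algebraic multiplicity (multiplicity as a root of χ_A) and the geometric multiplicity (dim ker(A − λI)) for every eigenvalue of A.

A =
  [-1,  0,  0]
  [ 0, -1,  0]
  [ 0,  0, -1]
λ = -1: alg = 3, geom = 3

Step 1 — factor the characteristic polynomial to read off the algebraic multiplicities:
  χ_A(x) = (x + 1)^3

Step 2 — compute geometric multiplicities via the rank-nullity identity g(λ) = n − rank(A − λI):
  rank(A − (-1)·I) = 0, so dim ker(A − (-1)·I) = n − 0 = 3

Summary:
  λ = -1: algebraic multiplicity = 3, geometric multiplicity = 3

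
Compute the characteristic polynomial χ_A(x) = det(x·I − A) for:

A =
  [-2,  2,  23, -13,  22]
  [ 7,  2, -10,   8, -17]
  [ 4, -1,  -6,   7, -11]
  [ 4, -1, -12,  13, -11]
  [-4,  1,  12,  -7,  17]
x^5 - 24*x^4 + 225*x^3 - 1026*x^2 + 2268*x - 1944

Expanding det(x·I − A) (e.g. by cofactor expansion or by noting that A is similar to its Jordan form J, which has the same characteristic polynomial as A) gives
  χ_A(x) = x^5 - 24*x^4 + 225*x^3 - 1026*x^2 + 2268*x - 1944
which factors as (x - 6)^3*(x - 3)^2. The eigenvalues (with algebraic multiplicities) are λ = 3 with multiplicity 2, λ = 6 with multiplicity 3.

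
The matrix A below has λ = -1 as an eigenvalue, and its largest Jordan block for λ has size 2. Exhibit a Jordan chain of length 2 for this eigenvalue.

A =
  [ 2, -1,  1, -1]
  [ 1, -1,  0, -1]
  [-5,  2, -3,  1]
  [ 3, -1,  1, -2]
A Jordan chain for λ = -1 of length 2:
v_1 = (3, 1, -5, 3)ᵀ
v_2 = (1, 0, 0, 0)ᵀ

Let N = A − (-1)·I. We want v_2 with N^2 v_2 = 0 but N^1 v_2 ≠ 0; then v_{j-1} := N · v_j for j = 2, …, 2.

Pick v_2 = (1, 0, 0, 0)ᵀ.
Then v_1 = N · v_2 = (3, 1, -5, 3)ᵀ.

Sanity check: (A − (-1)·I) v_1 = (0, 0, 0, 0)ᵀ = 0. ✓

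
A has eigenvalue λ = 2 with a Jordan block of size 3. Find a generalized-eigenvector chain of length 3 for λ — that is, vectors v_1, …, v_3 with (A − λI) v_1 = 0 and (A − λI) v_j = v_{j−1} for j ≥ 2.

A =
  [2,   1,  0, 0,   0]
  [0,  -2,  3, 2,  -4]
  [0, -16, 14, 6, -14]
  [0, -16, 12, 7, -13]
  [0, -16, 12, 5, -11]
A Jordan chain for λ = 2 of length 3:
v_1 = (-4, 0, 0, 0, 0)ᵀ
v_2 = (1, -4, -16, -16, -16)ᵀ
v_3 = (0, 1, 0, 0, 0)ᵀ

Let N = A − (2)·I. We want v_3 with N^3 v_3 = 0 but N^2 v_3 ≠ 0; then v_{j-1} := N · v_j for j = 3, …, 2.

Pick v_3 = (0, 1, 0, 0, 0)ᵀ.
Then v_2 = N · v_3 = (1, -4, -16, -16, -16)ᵀ.
Then v_1 = N · v_2 = (-4, 0, 0, 0, 0)ᵀ.

Sanity check: (A − (2)·I) v_1 = (0, 0, 0, 0, 0)ᵀ = 0. ✓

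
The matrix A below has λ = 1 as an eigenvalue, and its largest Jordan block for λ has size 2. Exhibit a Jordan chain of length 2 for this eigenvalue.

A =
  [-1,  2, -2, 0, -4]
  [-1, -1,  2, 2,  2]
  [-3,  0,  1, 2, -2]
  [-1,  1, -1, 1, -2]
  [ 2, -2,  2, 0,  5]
A Jordan chain for λ = 1 of length 2:
v_1 = (-2, -1, -3, -1, 2)ᵀ
v_2 = (1, 0, 0, 0, 0)ᵀ

Let N = A − (1)·I. We want v_2 with N^2 v_2 = 0 but N^1 v_2 ≠ 0; then v_{j-1} := N · v_j for j = 2, …, 2.

Pick v_2 = (1, 0, 0, 0, 0)ᵀ.
Then v_1 = N · v_2 = (-2, -1, -3, -1, 2)ᵀ.

Sanity check: (A − (1)·I) v_1 = (0, 0, 0, 0, 0)ᵀ = 0. ✓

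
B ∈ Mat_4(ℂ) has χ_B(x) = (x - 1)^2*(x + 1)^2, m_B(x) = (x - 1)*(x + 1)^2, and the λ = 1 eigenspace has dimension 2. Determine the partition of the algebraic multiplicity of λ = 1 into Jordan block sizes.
Block sizes for λ = 1: [1, 1]

Step 1 — from the characteristic polynomial, algebraic multiplicity of λ = 1 is 2. From dim ker(B − (1)·I) = 2, there are exactly 2 Jordan blocks for λ = 1.
Step 2 — from the minimal polynomial, the factor (x − 1) tells us the largest block for λ = 1 has size 1.
Step 3 — with total size 2, 2 blocks, and largest block 1, the block sizes (in nonincreasing order) are [1, 1].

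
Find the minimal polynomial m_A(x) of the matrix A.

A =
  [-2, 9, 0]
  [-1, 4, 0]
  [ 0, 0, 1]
x^2 - 2*x + 1

The characteristic polynomial is χ_A(x) = (x - 1)^3, so the eigenvalues are known. The minimal polynomial is
  m_A(x) = Π_λ (x − λ)^{k_λ}
where k_λ is the size of the *largest* Jordan block for λ (equivalently, the smallest k with (A − λI)^k v = 0 for every generalised eigenvector v of λ).

  λ = 1: largest Jordan block has size 2, contributing (x − 1)^2

So m_A(x) = (x - 1)^2 = x^2 - 2*x + 1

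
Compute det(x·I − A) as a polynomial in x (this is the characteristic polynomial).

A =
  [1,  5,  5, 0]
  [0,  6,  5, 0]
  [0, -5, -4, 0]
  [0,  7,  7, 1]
x^4 - 4*x^3 + 6*x^2 - 4*x + 1

Expanding det(x·I − A) (e.g. by cofactor expansion or by noting that A is similar to its Jordan form J, which has the same characteristic polynomial as A) gives
  χ_A(x) = x^4 - 4*x^3 + 6*x^2 - 4*x + 1
which factors as (x - 1)^4. The eigenvalues (with algebraic multiplicities) are λ = 1 with multiplicity 4.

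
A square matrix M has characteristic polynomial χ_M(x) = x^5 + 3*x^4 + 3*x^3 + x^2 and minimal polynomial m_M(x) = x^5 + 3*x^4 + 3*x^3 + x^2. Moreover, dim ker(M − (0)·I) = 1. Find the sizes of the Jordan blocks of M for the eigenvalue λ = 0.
Block sizes for λ = 0: [2]

Step 1 — from the characteristic polynomial, algebraic multiplicity of λ = 0 is 2. From dim ker(M − (0)·I) = 1, there are exactly 1 Jordan blocks for λ = 0.
Step 2 — from the minimal polynomial, the factor (x − 0)^2 tells us the largest block for λ = 0 has size 2.
Step 3 — with total size 2, 1 blocks, and largest block 2, the block sizes (in nonincreasing order) are [2].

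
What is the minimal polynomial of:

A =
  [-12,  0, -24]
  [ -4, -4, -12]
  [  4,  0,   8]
x^2 + 4*x

The characteristic polynomial is χ_A(x) = x*(x + 4)^2, so the eigenvalues are known. The minimal polynomial is
  m_A(x) = Π_λ (x − λ)^{k_λ}
where k_λ is the size of the *largest* Jordan block for λ (equivalently, the smallest k with (A − λI)^k v = 0 for every generalised eigenvector v of λ).

  λ = -4: largest Jordan block has size 1, contributing (x + 4)
  λ = 0: largest Jordan block has size 1, contributing (x − 0)

So m_A(x) = x*(x + 4) = x^2 + 4*x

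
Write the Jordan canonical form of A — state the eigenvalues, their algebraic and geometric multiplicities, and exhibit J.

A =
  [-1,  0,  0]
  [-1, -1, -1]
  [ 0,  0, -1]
J_2(-1) ⊕ J_1(-1)

The characteristic polynomial is
  det(x·I − A) = x^3 + 3*x^2 + 3*x + 1 = (x + 1)^3

Eigenvalues and multiplicities (the geometric multiplicity of λ is n − rank(A − λI), which equals the number of Jordan blocks for λ):
  λ = -1: algebraic multiplicity = 3, geometric multiplicity = 2

Determining the block sizes for each eigenvalue:
  λ = -1: 2 blocks summing to 3 forces exactly one block of size 2 and the rest size 1 → block sizes [2, 1]

Assembling the blocks gives a Jordan form
J =
  [-1,  1,  0]
  [ 0, -1,  0]
  [ 0,  0, -1]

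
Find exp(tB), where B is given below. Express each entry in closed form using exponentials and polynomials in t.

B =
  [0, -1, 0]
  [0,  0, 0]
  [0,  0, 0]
e^{tB} =
  [1, -t, 0]
  [0, 1, 0]
  [0, 0, 1]

Strategy: write B = P · J · P⁻¹ where J is a Jordan canonical form, so e^{tB} = P · e^{tJ} · P⁻¹, and e^{tJ} can be computed block-by-block.

B has Jordan form
J =
  [0, 1, 0]
  [0, 0, 0]
  [0, 0, 0]
(up to reordering of blocks).

Per-block formulas:
  For a 1×1 block at λ = 0: exp(t · [0]) = [e^(0t)].
  For a 2×2 Jordan block J_2(0): exp(t · J_2(0)) = e^(0t)·(I + t·N), where N is the 2×2 nilpotent shift.

After assembling e^{tJ} and conjugating by P, we get:

e^{tB} =
  [1, -t, 0]
  [0, 1, 0]
  [0, 0, 1]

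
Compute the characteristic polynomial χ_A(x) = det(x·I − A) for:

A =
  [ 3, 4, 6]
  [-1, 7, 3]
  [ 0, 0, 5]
x^3 - 15*x^2 + 75*x - 125

Expanding det(x·I − A) (e.g. by cofactor expansion or by noting that A is similar to its Jordan form J, which has the same characteristic polynomial as A) gives
  χ_A(x) = x^3 - 15*x^2 + 75*x - 125
which factors as (x - 5)^3. The eigenvalues (with algebraic multiplicities) are λ = 5 with multiplicity 3.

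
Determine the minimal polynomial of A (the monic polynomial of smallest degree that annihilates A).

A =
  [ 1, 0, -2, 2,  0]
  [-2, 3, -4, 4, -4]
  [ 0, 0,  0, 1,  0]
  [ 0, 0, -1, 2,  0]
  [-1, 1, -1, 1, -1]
x^2 - 2*x + 1

The characteristic polynomial is χ_A(x) = (x - 1)^5, so the eigenvalues are known. The minimal polynomial is
  m_A(x) = Π_λ (x − λ)^{k_λ}
where k_λ is the size of the *largest* Jordan block for λ (equivalently, the smallest k with (A − λI)^k v = 0 for every generalised eigenvector v of λ).

  λ = 1: largest Jordan block has size 2, contributing (x − 1)^2

So m_A(x) = (x - 1)^2 = x^2 - 2*x + 1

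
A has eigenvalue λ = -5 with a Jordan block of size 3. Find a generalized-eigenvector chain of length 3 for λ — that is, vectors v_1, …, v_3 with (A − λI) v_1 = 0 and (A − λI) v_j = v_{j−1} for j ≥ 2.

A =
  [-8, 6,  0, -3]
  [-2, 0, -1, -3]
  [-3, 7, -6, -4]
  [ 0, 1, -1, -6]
A Jordan chain for λ = -5 of length 3:
v_1 = (-3, -1, -2, 1)ᵀ
v_2 = (-3, -2, -3, 0)ᵀ
v_3 = (1, 0, 0, 0)ᵀ

Let N = A − (-5)·I. We want v_3 with N^3 v_3 = 0 but N^2 v_3 ≠ 0; then v_{j-1} := N · v_j for j = 3, …, 2.

Pick v_3 = (1, 0, 0, 0)ᵀ.
Then v_2 = N · v_3 = (-3, -2, -3, 0)ᵀ.
Then v_1 = N · v_2 = (-3, -1, -2, 1)ᵀ.

Sanity check: (A − (-5)·I) v_1 = (0, 0, 0, 0)ᵀ = 0. ✓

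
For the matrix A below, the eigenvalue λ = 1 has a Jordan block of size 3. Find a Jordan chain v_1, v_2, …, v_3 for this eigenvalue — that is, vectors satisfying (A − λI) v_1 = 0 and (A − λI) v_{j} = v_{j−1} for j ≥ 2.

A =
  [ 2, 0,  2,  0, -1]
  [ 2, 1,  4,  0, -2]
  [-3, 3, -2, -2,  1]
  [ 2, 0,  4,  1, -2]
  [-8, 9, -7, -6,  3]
A Jordan chain for λ = 1 of length 3:
v_1 = (3, 6, 0, 6, 3)ᵀ
v_2 = (1, 2, -3, 2, -8)ᵀ
v_3 = (1, 0, 0, 0, 0)ᵀ

Let N = A − (1)·I. We want v_3 with N^3 v_3 = 0 but N^2 v_3 ≠ 0; then v_{j-1} := N · v_j for j = 3, …, 2.

Pick v_3 = (1, 0, 0, 0, 0)ᵀ.
Then v_2 = N · v_3 = (1, 2, -3, 2, -8)ᵀ.
Then v_1 = N · v_2 = (3, 6, 0, 6, 3)ᵀ.

Sanity check: (A − (1)·I) v_1 = (0, 0, 0, 0, 0)ᵀ = 0. ✓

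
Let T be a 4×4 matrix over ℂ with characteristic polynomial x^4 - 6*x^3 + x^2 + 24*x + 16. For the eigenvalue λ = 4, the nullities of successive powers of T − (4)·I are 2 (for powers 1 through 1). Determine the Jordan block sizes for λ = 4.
Block sizes for λ = 4: [1, 1]

From the dimensions of kernels of powers, the number of Jordan blocks of size at least j is d_j − d_{j−1} where d_j = dim ker(N^j) (with d_0 = 0). Computing the differences gives [2].
The number of blocks of size exactly k is (#blocks of size ≥ k) − (#blocks of size ≥ k + 1), so the partition is: 2 block(s) of size 1.
In nonincreasing order the block sizes are [1, 1].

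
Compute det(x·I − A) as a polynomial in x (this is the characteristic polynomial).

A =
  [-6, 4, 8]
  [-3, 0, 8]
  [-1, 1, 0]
x^3 + 6*x^2 + 12*x + 8

Expanding det(x·I − A) (e.g. by cofactor expansion or by noting that A is similar to its Jordan form J, which has the same characteristic polynomial as A) gives
  χ_A(x) = x^3 + 6*x^2 + 12*x + 8
which factors as (x + 2)^3. The eigenvalues (with algebraic multiplicities) are λ = -2 with multiplicity 3.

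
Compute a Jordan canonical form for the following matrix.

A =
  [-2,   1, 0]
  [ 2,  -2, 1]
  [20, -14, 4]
J_3(0)

The characteristic polynomial is
  det(x·I − A) = x^3

Eigenvalues and multiplicities (the geometric multiplicity of λ is n − rank(A − λI), which equals the number of Jordan blocks for λ):
  λ = 0: algebraic multiplicity = 3, geometric multiplicity = 1

Determining the block sizes for each eigenvalue:
  λ = 0: one block (gm = 1), so the single block has size am = 3 → block sizes [3]

Assembling the blocks gives a Jordan form
J =
  [0, 1, 0]
  [0, 0, 1]
  [0, 0, 0]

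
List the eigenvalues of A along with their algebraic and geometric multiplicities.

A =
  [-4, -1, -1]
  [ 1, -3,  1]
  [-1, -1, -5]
λ = -4: alg = 3, geom = 1

Step 1 — factor the characteristic polynomial to read off the algebraic multiplicities:
  χ_A(x) = (x + 4)^3

Step 2 — compute geometric multiplicities via the rank-nullity identity g(λ) = n − rank(A − λI):
  rank(A − (-4)·I) = 2, so dim ker(A − (-4)·I) = n − 2 = 1

Summary:
  λ = -4: algebraic multiplicity = 3, geometric multiplicity = 1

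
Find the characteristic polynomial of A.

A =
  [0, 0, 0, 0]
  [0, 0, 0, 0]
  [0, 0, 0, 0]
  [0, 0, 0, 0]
x^4

Expanding det(x·I − A) (e.g. by cofactor expansion or by noting that A is similar to its Jordan form J, which has the same characteristic polynomial as A) gives
  χ_A(x) = x^4
which factors as x^4. The eigenvalues (with algebraic multiplicities) are λ = 0 with multiplicity 4.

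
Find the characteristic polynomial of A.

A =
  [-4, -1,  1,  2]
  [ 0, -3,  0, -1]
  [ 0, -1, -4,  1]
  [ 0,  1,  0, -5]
x^4 + 16*x^3 + 96*x^2 + 256*x + 256

Expanding det(x·I − A) (e.g. by cofactor expansion or by noting that A is similar to its Jordan form J, which has the same characteristic polynomial as A) gives
  χ_A(x) = x^4 + 16*x^3 + 96*x^2 + 256*x + 256
which factors as (x + 4)^4. The eigenvalues (with algebraic multiplicities) are λ = -4 with multiplicity 4.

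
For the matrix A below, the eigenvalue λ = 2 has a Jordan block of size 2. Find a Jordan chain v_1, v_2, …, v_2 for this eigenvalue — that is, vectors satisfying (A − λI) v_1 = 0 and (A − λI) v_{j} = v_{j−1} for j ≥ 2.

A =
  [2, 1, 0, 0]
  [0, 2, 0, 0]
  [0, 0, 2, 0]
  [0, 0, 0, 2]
A Jordan chain for λ = 2 of length 2:
v_1 = (1, 0, 0, 0)ᵀ
v_2 = (0, 1, 0, 0)ᵀ

Let N = A − (2)·I. We want v_2 with N^2 v_2 = 0 but N^1 v_2 ≠ 0; then v_{j-1} := N · v_j for j = 2, …, 2.

Pick v_2 = (0, 1, 0, 0)ᵀ.
Then v_1 = N · v_2 = (1, 0, 0, 0)ᵀ.

Sanity check: (A − (2)·I) v_1 = (0, 0, 0, 0)ᵀ = 0. ✓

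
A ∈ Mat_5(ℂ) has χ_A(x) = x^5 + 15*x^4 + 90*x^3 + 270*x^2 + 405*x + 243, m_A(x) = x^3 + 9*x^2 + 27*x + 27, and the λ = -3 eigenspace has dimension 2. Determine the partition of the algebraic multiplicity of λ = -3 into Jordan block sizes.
Block sizes for λ = -3: [3, 2]

Step 1 — from the characteristic polynomial, algebraic multiplicity of λ = -3 is 5. From dim ker(A − (-3)·I) = 2, there are exactly 2 Jordan blocks for λ = -3.
Step 2 — from the minimal polynomial, the factor (x + 3)^3 tells us the largest block for λ = -3 has size 3.
Step 3 — with total size 5, 2 blocks, and largest block 3, the block sizes (in nonincreasing order) are [3, 2].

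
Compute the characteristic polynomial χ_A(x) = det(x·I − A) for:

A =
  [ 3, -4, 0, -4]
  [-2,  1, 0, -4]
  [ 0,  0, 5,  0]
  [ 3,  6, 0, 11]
x^4 - 20*x^3 + 150*x^2 - 500*x + 625

Expanding det(x·I − A) (e.g. by cofactor expansion or by noting that A is similar to its Jordan form J, which has the same characteristic polynomial as A) gives
  χ_A(x) = x^4 - 20*x^3 + 150*x^2 - 500*x + 625
which factors as (x - 5)^4. The eigenvalues (with algebraic multiplicities) are λ = 5 with multiplicity 4.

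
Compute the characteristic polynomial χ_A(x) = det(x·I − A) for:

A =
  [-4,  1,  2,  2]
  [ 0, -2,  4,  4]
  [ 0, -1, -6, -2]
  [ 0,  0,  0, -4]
x^4 + 16*x^3 + 96*x^2 + 256*x + 256

Expanding det(x·I − A) (e.g. by cofactor expansion or by noting that A is similar to its Jordan form J, which has the same characteristic polynomial as A) gives
  χ_A(x) = x^4 + 16*x^3 + 96*x^2 + 256*x + 256
which factors as (x + 4)^4. The eigenvalues (with algebraic multiplicities) are λ = -4 with multiplicity 4.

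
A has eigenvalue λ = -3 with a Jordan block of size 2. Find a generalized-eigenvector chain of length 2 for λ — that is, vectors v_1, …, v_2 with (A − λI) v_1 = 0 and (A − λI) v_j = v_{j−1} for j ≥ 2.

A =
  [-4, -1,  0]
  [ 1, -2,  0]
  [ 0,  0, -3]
A Jordan chain for λ = -3 of length 2:
v_1 = (-1, 1, 0)ᵀ
v_2 = (1, 0, 0)ᵀ

Let N = A − (-3)·I. We want v_2 with N^2 v_2 = 0 but N^1 v_2 ≠ 0; then v_{j-1} := N · v_j for j = 2, …, 2.

Pick v_2 = (1, 0, 0)ᵀ.
Then v_1 = N · v_2 = (-1, 1, 0)ᵀ.

Sanity check: (A − (-3)·I) v_1 = (0, 0, 0)ᵀ = 0. ✓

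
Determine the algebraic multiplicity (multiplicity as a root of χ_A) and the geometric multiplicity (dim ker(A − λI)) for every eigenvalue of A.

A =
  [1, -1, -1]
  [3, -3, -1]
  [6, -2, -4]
λ = -2: alg = 3, geom = 2

Step 1 — factor the characteristic polynomial to read off the algebraic multiplicities:
  χ_A(x) = (x + 2)^3

Step 2 — compute geometric multiplicities via the rank-nullity identity g(λ) = n − rank(A − λI):
  rank(A − (-2)·I) = 1, so dim ker(A − (-2)·I) = n − 1 = 2

Summary:
  λ = -2: algebraic multiplicity = 3, geometric multiplicity = 2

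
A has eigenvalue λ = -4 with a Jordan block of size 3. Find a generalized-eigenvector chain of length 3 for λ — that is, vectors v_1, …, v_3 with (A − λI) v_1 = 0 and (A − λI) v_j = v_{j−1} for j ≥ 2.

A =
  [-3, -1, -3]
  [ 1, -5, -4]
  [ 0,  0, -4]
A Jordan chain for λ = -4 of length 3:
v_1 = (1, 1, 0)ᵀ
v_2 = (-3, -4, 0)ᵀ
v_3 = (0, 0, 1)ᵀ

Let N = A − (-4)·I. We want v_3 with N^3 v_3 = 0 but N^2 v_3 ≠ 0; then v_{j-1} := N · v_j for j = 3, …, 2.

Pick v_3 = (0, 0, 1)ᵀ.
Then v_2 = N · v_3 = (-3, -4, 0)ᵀ.
Then v_1 = N · v_2 = (1, 1, 0)ᵀ.

Sanity check: (A − (-4)·I) v_1 = (0, 0, 0)ᵀ = 0. ✓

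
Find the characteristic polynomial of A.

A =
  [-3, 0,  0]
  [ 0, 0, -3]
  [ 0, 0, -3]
x^3 + 6*x^2 + 9*x

Expanding det(x·I − A) (e.g. by cofactor expansion or by noting that A is similar to its Jordan form J, which has the same characteristic polynomial as A) gives
  χ_A(x) = x^3 + 6*x^2 + 9*x
which factors as x*(x + 3)^2. The eigenvalues (with algebraic multiplicities) are λ = -3 with multiplicity 2, λ = 0 with multiplicity 1.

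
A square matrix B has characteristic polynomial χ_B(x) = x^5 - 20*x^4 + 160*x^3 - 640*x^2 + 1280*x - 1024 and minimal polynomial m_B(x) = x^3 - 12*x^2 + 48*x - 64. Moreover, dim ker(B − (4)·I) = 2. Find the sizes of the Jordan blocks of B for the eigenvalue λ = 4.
Block sizes for λ = 4: [3, 2]

Step 1 — from the characteristic polynomial, algebraic multiplicity of λ = 4 is 5. From dim ker(B − (4)·I) = 2, there are exactly 2 Jordan blocks for λ = 4.
Step 2 — from the minimal polynomial, the factor (x − 4)^3 tells us the largest block for λ = 4 has size 3.
Step 3 — with total size 5, 2 blocks, and largest block 3, the block sizes (in nonincreasing order) are [3, 2].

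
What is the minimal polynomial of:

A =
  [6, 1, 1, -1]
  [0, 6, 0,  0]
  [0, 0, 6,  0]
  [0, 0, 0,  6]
x^2 - 12*x + 36

The characteristic polynomial is χ_A(x) = (x - 6)^4, so the eigenvalues are known. The minimal polynomial is
  m_A(x) = Π_λ (x − λ)^{k_λ}
where k_λ is the size of the *largest* Jordan block for λ (equivalently, the smallest k with (A − λI)^k v = 0 for every generalised eigenvector v of λ).

  λ = 6: largest Jordan block has size 2, contributing (x − 6)^2

So m_A(x) = (x - 6)^2 = x^2 - 12*x + 36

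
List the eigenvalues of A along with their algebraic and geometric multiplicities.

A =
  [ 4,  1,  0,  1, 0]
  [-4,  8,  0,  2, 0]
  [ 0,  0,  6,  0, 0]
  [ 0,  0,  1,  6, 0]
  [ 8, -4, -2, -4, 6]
λ = 6: alg = 5, geom = 3

Step 1 — factor the characteristic polynomial to read off the algebraic multiplicities:
  χ_A(x) = (x - 6)^5

Step 2 — compute geometric multiplicities via the rank-nullity identity g(λ) = n − rank(A − λI):
  rank(A − (6)·I) = 2, so dim ker(A − (6)·I) = n − 2 = 3

Summary:
  λ = 6: algebraic multiplicity = 5, geometric multiplicity = 3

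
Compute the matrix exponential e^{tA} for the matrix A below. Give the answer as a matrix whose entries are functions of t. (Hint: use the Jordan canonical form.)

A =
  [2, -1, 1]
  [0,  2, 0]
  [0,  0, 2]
e^{tA} =
  [exp(2*t), -t*exp(2*t), t*exp(2*t)]
  [0, exp(2*t), 0]
  [0, 0, exp(2*t)]

Strategy: write A = P · J · P⁻¹ where J is a Jordan canonical form, so e^{tA} = P · e^{tJ} · P⁻¹, and e^{tJ} can be computed block-by-block.

A has Jordan form
J =
  [2, 1, 0]
  [0, 2, 0]
  [0, 0, 2]
(up to reordering of blocks).

Per-block formulas:
  For a 2×2 Jordan block J_2(2): exp(t · J_2(2)) = e^(2t)·(I + t·N), where N is the 2×2 nilpotent shift.
  For a 1×1 block at λ = 2: exp(t · [2]) = [e^(2t)].

After assembling e^{tJ} and conjugating by P, we get:

e^{tA} =
  [exp(2*t), -t*exp(2*t), t*exp(2*t)]
  [0, exp(2*t), 0]
  [0, 0, exp(2*t)]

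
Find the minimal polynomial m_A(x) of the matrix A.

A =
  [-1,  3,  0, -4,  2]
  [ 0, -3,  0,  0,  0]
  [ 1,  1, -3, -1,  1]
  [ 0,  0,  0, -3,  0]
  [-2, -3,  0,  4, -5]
x^2 + 6*x + 9

The characteristic polynomial is χ_A(x) = (x + 3)^5, so the eigenvalues are known. The minimal polynomial is
  m_A(x) = Π_λ (x − λ)^{k_λ}
where k_λ is the size of the *largest* Jordan block for λ (equivalently, the smallest k with (A − λI)^k v = 0 for every generalised eigenvector v of λ).

  λ = -3: largest Jordan block has size 2, contributing (x + 3)^2

So m_A(x) = (x + 3)^2 = x^2 + 6*x + 9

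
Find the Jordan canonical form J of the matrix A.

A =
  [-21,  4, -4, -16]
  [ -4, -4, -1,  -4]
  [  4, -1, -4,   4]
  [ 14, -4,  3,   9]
J_3(-5) ⊕ J_1(-5)

The characteristic polynomial is
  det(x·I − A) = x^4 + 20*x^3 + 150*x^2 + 500*x + 625 = (x + 5)^4

Eigenvalues and multiplicities (the geometric multiplicity of λ is n − rank(A − λI), which equals the number of Jordan blocks for λ):
  λ = -5: algebraic multiplicity = 4, geometric multiplicity = 2

Determining the block sizes for each eigenvalue:
  λ = -5: with am = 4 and gm = 2, the partition is not yet determined (e.g. several partitions of 4 into 2 parts exist). Let N = A − (-5)·I. Computing rank(N^1) = 2, rank(N^2) = 1, rank(N^3) = 0; the number of blocks of size ≥ j is rank(N^{j−1}) − rank(N^j), giving [2, 1, 1]. So we have 1 block(s) of size 3, 1 block(s) of size 1 → block sizes [3, 1]

Assembling the blocks gives a Jordan form
J =
  [-5,  1,  0,  0]
  [ 0, -5,  1,  0]
  [ 0,  0, -5,  0]
  [ 0,  0,  0, -5]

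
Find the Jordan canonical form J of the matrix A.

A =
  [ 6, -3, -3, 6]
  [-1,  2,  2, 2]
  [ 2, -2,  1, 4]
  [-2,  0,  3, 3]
J_3(3) ⊕ J_1(3)

The characteristic polynomial is
  det(x·I − A) = x^4 - 12*x^3 + 54*x^2 - 108*x + 81 = (x - 3)^4

Eigenvalues and multiplicities (the geometric multiplicity of λ is n − rank(A − λI), which equals the number of Jordan blocks for λ):
  λ = 3: algebraic multiplicity = 4, geometric multiplicity = 2

Determining the block sizes for each eigenvalue:
  λ = 3: with am = 4 and gm = 2, the partition is not yet determined (e.g. several partitions of 4 into 2 parts exist). Let N = A − (3)·I. Computing rank(N^1) = 2, rank(N^2) = 1, rank(N^3) = 0; the number of blocks of size ≥ j is rank(N^{j−1}) − rank(N^j), giving [2, 1, 1]. So we have 1 block(s) of size 3, 1 block(s) of size 1 → block sizes [3, 1]

Assembling the blocks gives a Jordan form
J =
  [3, 1, 0, 0]
  [0, 3, 1, 0]
  [0, 0, 3, 0]
  [0, 0, 0, 3]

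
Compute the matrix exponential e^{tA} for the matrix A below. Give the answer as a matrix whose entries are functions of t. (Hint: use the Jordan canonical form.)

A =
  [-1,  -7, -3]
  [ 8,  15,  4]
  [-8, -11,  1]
e^{tA} =
  [2*t^2*exp(5*t) - 6*t*exp(5*t) + exp(5*t), 5*t^2*exp(5*t)/2 - 7*t*exp(5*t), t^2*exp(5*t) - 3*t*exp(5*t)]
  [8*t*exp(5*t), 10*t*exp(5*t) + exp(5*t), 4*t*exp(5*t)]
  [-4*t^2*exp(5*t) - 8*t*exp(5*t), -5*t^2*exp(5*t) - 11*t*exp(5*t), -2*t^2*exp(5*t) - 4*t*exp(5*t) + exp(5*t)]

Strategy: write A = P · J · P⁻¹ where J is a Jordan canonical form, so e^{tA} = P · e^{tJ} · P⁻¹, and e^{tJ} can be computed block-by-block.

A has Jordan form
J =
  [5, 1, 0]
  [0, 5, 1]
  [0, 0, 5]
(up to reordering of blocks).

Per-block formulas:
  For a 3×3 Jordan block J_3(5): exp(t · J_3(5)) = e^(5t)·(I + t·N + (t^2/2)·N^2), where N is the 3×3 nilpotent shift.

After assembling e^{tJ} and conjugating by P, we get:

e^{tA} =
  [2*t^2*exp(5*t) - 6*t*exp(5*t) + exp(5*t), 5*t^2*exp(5*t)/2 - 7*t*exp(5*t), t^2*exp(5*t) - 3*t*exp(5*t)]
  [8*t*exp(5*t), 10*t*exp(5*t) + exp(5*t), 4*t*exp(5*t)]
  [-4*t^2*exp(5*t) - 8*t*exp(5*t), -5*t^2*exp(5*t) - 11*t*exp(5*t), -2*t^2*exp(5*t) - 4*t*exp(5*t) + exp(5*t)]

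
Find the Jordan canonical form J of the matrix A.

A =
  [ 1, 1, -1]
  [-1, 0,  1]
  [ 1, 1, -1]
J_3(0)

The characteristic polynomial is
  det(x·I − A) = x^3

Eigenvalues and multiplicities (the geometric multiplicity of λ is n − rank(A − λI), which equals the number of Jordan blocks for λ):
  λ = 0: algebraic multiplicity = 3, geometric multiplicity = 1

Determining the block sizes for each eigenvalue:
  λ = 0: one block (gm = 1), so the single block has size am = 3 → block sizes [3]

Assembling the blocks gives a Jordan form
J =
  [0, 1, 0]
  [0, 0, 1]
  [0, 0, 0]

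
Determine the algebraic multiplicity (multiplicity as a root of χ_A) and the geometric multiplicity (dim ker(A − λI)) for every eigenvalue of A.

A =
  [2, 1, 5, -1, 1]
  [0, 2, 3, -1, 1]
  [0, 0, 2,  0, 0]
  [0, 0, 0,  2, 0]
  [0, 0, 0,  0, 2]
λ = 2: alg = 5, geom = 3

Step 1 — factor the characteristic polynomial to read off the algebraic multiplicities:
  χ_A(x) = (x - 2)^5

Step 2 — compute geometric multiplicities via the rank-nullity identity g(λ) = n − rank(A − λI):
  rank(A − (2)·I) = 2, so dim ker(A − (2)·I) = n − 2 = 3

Summary:
  λ = 2: algebraic multiplicity = 5, geometric multiplicity = 3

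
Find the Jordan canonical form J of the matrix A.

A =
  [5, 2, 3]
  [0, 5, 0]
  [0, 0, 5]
J_2(5) ⊕ J_1(5)

The characteristic polynomial is
  det(x·I − A) = x^3 - 15*x^2 + 75*x - 125 = (x - 5)^3

Eigenvalues and multiplicities (the geometric multiplicity of λ is n − rank(A − λI), which equals the number of Jordan blocks for λ):
  λ = 5: algebraic multiplicity = 3, geometric multiplicity = 2

Determining the block sizes for each eigenvalue:
  λ = 5: 2 blocks summing to 3 forces exactly one block of size 2 and the rest size 1 → block sizes [2, 1]

Assembling the blocks gives a Jordan form
J =
  [5, 1, 0]
  [0, 5, 0]
  [0, 0, 5]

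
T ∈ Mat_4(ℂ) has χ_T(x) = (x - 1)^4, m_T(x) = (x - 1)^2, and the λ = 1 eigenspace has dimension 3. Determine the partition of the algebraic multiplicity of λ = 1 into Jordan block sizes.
Block sizes for λ = 1: [2, 1, 1]

Step 1 — from the characteristic polynomial, algebraic multiplicity of λ = 1 is 4. From dim ker(T − (1)·I) = 3, there are exactly 3 Jordan blocks for λ = 1.
Step 2 — from the minimal polynomial, the factor (x − 1)^2 tells us the largest block for λ = 1 has size 2.
Step 3 — with total size 4, 3 blocks, and largest block 2, the block sizes (in nonincreasing order) are [2, 1, 1].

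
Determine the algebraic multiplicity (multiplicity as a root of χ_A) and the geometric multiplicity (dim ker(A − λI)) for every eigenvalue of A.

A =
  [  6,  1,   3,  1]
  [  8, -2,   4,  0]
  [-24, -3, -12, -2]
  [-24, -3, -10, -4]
λ = -4: alg = 2, geom = 1; λ = -2: alg = 2, geom = 1

Step 1 — factor the characteristic polynomial to read off the algebraic multiplicities:
  χ_A(x) = (x + 2)^2*(x + 4)^2

Step 2 — compute geometric multiplicities via the rank-nullity identity g(λ) = n − rank(A − λI):
  rank(A − (-4)·I) = 3, so dim ker(A − (-4)·I) = n − 3 = 1
  rank(A − (-2)·I) = 3, so dim ker(A − (-2)·I) = n − 3 = 1

Summary:
  λ = -4: algebraic multiplicity = 2, geometric multiplicity = 1
  λ = -2: algebraic multiplicity = 2, geometric multiplicity = 1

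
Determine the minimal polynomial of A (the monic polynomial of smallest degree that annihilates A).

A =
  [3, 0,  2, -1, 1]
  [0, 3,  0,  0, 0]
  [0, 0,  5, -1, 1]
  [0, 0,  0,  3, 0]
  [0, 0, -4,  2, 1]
x^2 - 6*x + 9

The characteristic polynomial is χ_A(x) = (x - 3)^5, so the eigenvalues are known. The minimal polynomial is
  m_A(x) = Π_λ (x − λ)^{k_λ}
where k_λ is the size of the *largest* Jordan block for λ (equivalently, the smallest k with (A − λI)^k v = 0 for every generalised eigenvector v of λ).

  λ = 3: largest Jordan block has size 2, contributing (x − 3)^2

So m_A(x) = (x - 3)^2 = x^2 - 6*x + 9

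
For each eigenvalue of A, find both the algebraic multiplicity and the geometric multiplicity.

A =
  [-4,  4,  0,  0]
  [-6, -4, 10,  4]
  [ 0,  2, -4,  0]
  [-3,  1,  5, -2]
λ = -4: alg = 3, geom = 2; λ = -2: alg = 1, geom = 1

Step 1 — factor the characteristic polynomial to read off the algebraic multiplicities:
  χ_A(x) = (x + 2)*(x + 4)^3

Step 2 — compute geometric multiplicities via the rank-nullity identity g(λ) = n − rank(A − λI):
  rank(A − (-4)·I) = 2, so dim ker(A − (-4)·I) = n − 2 = 2
  rank(A − (-2)·I) = 3, so dim ker(A − (-2)·I) = n − 3 = 1

Summary:
  λ = -4: algebraic multiplicity = 3, geometric multiplicity = 2
  λ = -2: algebraic multiplicity = 1, geometric multiplicity = 1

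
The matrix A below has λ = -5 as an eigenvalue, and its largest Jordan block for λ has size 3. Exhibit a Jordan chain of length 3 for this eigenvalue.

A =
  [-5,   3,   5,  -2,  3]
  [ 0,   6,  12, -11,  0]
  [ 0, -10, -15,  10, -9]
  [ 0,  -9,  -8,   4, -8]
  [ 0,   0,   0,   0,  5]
A Jordan chain for λ = -5 of length 3:
v_1 = (-1, 0, 0, 0, 0)ᵀ
v_2 = (-2, -1, 0, -1, 0)ᵀ
v_3 = (0, 1, -1, 0, 0)ᵀ

Let N = A − (-5)·I. We want v_3 with N^3 v_3 = 0 but N^2 v_3 ≠ 0; then v_{j-1} := N · v_j for j = 3, …, 2.

Pick v_3 = (0, 1, -1, 0, 0)ᵀ.
Then v_2 = N · v_3 = (-2, -1, 0, -1, 0)ᵀ.
Then v_1 = N · v_2 = (-1, 0, 0, 0, 0)ᵀ.

Sanity check: (A − (-5)·I) v_1 = (0, 0, 0, 0, 0)ᵀ = 0. ✓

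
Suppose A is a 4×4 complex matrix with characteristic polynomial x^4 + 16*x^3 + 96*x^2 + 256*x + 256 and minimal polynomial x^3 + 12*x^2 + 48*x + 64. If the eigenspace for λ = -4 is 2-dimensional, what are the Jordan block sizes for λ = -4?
Block sizes for λ = -4: [3, 1]

Step 1 — from the characteristic polynomial, algebraic multiplicity of λ = -4 is 4. From dim ker(A − (-4)·I) = 2, there are exactly 2 Jordan blocks for λ = -4.
Step 2 — from the minimal polynomial, the factor (x + 4)^3 tells us the largest block for λ = -4 has size 3.
Step 3 — with total size 4, 2 blocks, and largest block 3, the block sizes (in nonincreasing order) are [3, 1].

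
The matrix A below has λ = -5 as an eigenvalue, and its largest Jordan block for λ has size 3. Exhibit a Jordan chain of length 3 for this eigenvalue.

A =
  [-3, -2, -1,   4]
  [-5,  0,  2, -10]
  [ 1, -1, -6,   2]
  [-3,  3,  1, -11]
A Jordan chain for λ = -5 of length 3:
v_1 = (1, -3, 0, -2)ᵀ
v_2 = (2, -5, 1, -3)ᵀ
v_3 = (1, 0, 0, 0)ᵀ

Let N = A − (-5)·I. We want v_3 with N^3 v_3 = 0 but N^2 v_3 ≠ 0; then v_{j-1} := N · v_j for j = 3, …, 2.

Pick v_3 = (1, 0, 0, 0)ᵀ.
Then v_2 = N · v_3 = (2, -5, 1, -3)ᵀ.
Then v_1 = N · v_2 = (1, -3, 0, -2)ᵀ.

Sanity check: (A − (-5)·I) v_1 = (0, 0, 0, 0)ᵀ = 0. ✓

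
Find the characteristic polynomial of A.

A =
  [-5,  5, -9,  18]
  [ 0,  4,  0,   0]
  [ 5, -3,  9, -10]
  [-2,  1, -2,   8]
x^4 - 16*x^3 + 96*x^2 - 256*x + 256

Expanding det(x·I − A) (e.g. by cofactor expansion or by noting that A is similar to its Jordan form J, which has the same characteristic polynomial as A) gives
  χ_A(x) = x^4 - 16*x^3 + 96*x^2 - 256*x + 256
which factors as (x - 4)^4. The eigenvalues (with algebraic multiplicities) are λ = 4 with multiplicity 4.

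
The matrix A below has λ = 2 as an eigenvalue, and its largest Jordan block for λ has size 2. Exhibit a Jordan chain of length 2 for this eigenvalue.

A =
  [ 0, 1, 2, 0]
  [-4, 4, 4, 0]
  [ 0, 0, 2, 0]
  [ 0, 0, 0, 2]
A Jordan chain for λ = 2 of length 2:
v_1 = (-2, -4, 0, 0)ᵀ
v_2 = (1, 0, 0, 0)ᵀ

Let N = A − (2)·I. We want v_2 with N^2 v_2 = 0 but N^1 v_2 ≠ 0; then v_{j-1} := N · v_j for j = 2, …, 2.

Pick v_2 = (1, 0, 0, 0)ᵀ.
Then v_1 = N · v_2 = (-2, -4, 0, 0)ᵀ.

Sanity check: (A − (2)·I) v_1 = (0, 0, 0, 0)ᵀ = 0. ✓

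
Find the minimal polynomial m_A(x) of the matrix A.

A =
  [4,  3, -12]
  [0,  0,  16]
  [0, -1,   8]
x^2 - 8*x + 16

The characteristic polynomial is χ_A(x) = (x - 4)^3, so the eigenvalues are known. The minimal polynomial is
  m_A(x) = Π_λ (x − λ)^{k_λ}
where k_λ is the size of the *largest* Jordan block for λ (equivalently, the smallest k with (A − λI)^k v = 0 for every generalised eigenvector v of λ).

  λ = 4: largest Jordan block has size 2, contributing (x − 4)^2

So m_A(x) = (x - 4)^2 = x^2 - 8*x + 16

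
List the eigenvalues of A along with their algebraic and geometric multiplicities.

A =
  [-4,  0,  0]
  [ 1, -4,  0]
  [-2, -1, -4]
λ = -4: alg = 3, geom = 1

Step 1 — factor the characteristic polynomial to read off the algebraic multiplicities:
  χ_A(x) = (x + 4)^3

Step 2 — compute geometric multiplicities via the rank-nullity identity g(λ) = n − rank(A − λI):
  rank(A − (-4)·I) = 2, so dim ker(A − (-4)·I) = n − 2 = 1

Summary:
  λ = -4: algebraic multiplicity = 3, geometric multiplicity = 1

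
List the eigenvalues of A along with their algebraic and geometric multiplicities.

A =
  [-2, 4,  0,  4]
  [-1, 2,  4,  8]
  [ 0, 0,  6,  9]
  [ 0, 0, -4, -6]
λ = 0: alg = 4, geom = 2

Step 1 — factor the characteristic polynomial to read off the algebraic multiplicities:
  χ_A(x) = x^4

Step 2 — compute geometric multiplicities via the rank-nullity identity g(λ) = n − rank(A − λI):
  rank(A − (0)·I) = 2, so dim ker(A − (0)·I) = n − 2 = 2

Summary:
  λ = 0: algebraic multiplicity = 4, geometric multiplicity = 2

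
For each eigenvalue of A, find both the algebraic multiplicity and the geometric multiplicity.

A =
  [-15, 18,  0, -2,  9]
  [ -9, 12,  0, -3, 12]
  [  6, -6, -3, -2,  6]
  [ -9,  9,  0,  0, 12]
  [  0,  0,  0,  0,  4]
λ = -3: alg = 3, geom = 2; λ = 3: alg = 1, geom = 1; λ = 4: alg = 1, geom = 1

Step 1 — factor the characteristic polynomial to read off the algebraic multiplicities:
  χ_A(x) = (x - 4)*(x - 3)*(x + 3)^3

Step 2 — compute geometric multiplicities via the rank-nullity identity g(λ) = n − rank(A − λI):
  rank(A − (-3)·I) = 3, so dim ker(A − (-3)·I) = n − 3 = 2
  rank(A − (3)·I) = 4, so dim ker(A − (3)·I) = n − 4 = 1
  rank(A − (4)·I) = 4, so dim ker(A − (4)·I) = n − 4 = 1

Summary:
  λ = -3: algebraic multiplicity = 3, geometric multiplicity = 2
  λ = 3: algebraic multiplicity = 1, geometric multiplicity = 1
  λ = 4: algebraic multiplicity = 1, geometric multiplicity = 1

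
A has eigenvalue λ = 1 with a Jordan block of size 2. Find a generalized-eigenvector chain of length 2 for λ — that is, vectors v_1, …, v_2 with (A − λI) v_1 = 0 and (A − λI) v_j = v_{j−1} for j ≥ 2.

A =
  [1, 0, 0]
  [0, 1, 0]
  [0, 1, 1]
A Jordan chain for λ = 1 of length 2:
v_1 = (0, 0, 1)ᵀ
v_2 = (0, 1, 0)ᵀ

Let N = A − (1)·I. We want v_2 with N^2 v_2 = 0 but N^1 v_2 ≠ 0; then v_{j-1} := N · v_j for j = 2, …, 2.

Pick v_2 = (0, 1, 0)ᵀ.
Then v_1 = N · v_2 = (0, 0, 1)ᵀ.

Sanity check: (A − (1)·I) v_1 = (0, 0, 0)ᵀ = 0. ✓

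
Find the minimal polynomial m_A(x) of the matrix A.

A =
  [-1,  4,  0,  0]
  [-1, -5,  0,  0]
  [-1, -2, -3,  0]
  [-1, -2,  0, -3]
x^2 + 6*x + 9

The characteristic polynomial is χ_A(x) = (x + 3)^4, so the eigenvalues are known. The minimal polynomial is
  m_A(x) = Π_λ (x − λ)^{k_λ}
where k_λ is the size of the *largest* Jordan block for λ (equivalently, the smallest k with (A − λI)^k v = 0 for every generalised eigenvector v of λ).

  λ = -3: largest Jordan block has size 2, contributing (x + 3)^2

So m_A(x) = (x + 3)^2 = x^2 + 6*x + 9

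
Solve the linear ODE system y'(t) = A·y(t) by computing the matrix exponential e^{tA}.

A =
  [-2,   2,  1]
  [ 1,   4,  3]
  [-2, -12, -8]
e^{tA} =
  [exp(-2*t), 2*t*exp(-2*t), t*exp(-2*t)]
  [t*exp(-2*t), t^2*exp(-2*t) + 6*t*exp(-2*t) + exp(-2*t), t^2*exp(-2*t)/2 + 3*t*exp(-2*t)]
  [-2*t*exp(-2*t), -2*t^2*exp(-2*t) - 12*t*exp(-2*t), -t^2*exp(-2*t) - 6*t*exp(-2*t) + exp(-2*t)]

Strategy: write A = P · J · P⁻¹ where J is a Jordan canonical form, so e^{tA} = P · e^{tJ} · P⁻¹, and e^{tJ} can be computed block-by-block.

A has Jordan form
J =
  [-2,  1,  0]
  [ 0, -2,  1]
  [ 0,  0, -2]
(up to reordering of blocks).

Per-block formulas:
  For a 3×3 Jordan block J_3(-2): exp(t · J_3(-2)) = e^(-2t)·(I + t·N + (t^2/2)·N^2), where N is the 3×3 nilpotent shift.

After assembling e^{tJ} and conjugating by P, we get:

e^{tA} =
  [exp(-2*t), 2*t*exp(-2*t), t*exp(-2*t)]
  [t*exp(-2*t), t^2*exp(-2*t) + 6*t*exp(-2*t) + exp(-2*t), t^2*exp(-2*t)/2 + 3*t*exp(-2*t)]
  [-2*t*exp(-2*t), -2*t^2*exp(-2*t) - 12*t*exp(-2*t), -t^2*exp(-2*t) - 6*t*exp(-2*t) + exp(-2*t)]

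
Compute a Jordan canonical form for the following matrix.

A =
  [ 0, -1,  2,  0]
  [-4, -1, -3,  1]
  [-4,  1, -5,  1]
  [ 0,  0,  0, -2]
J_3(-2) ⊕ J_1(-2)

The characteristic polynomial is
  det(x·I − A) = x^4 + 8*x^3 + 24*x^2 + 32*x + 16 = (x + 2)^4

Eigenvalues and multiplicities (the geometric multiplicity of λ is n − rank(A − λI), which equals the number of Jordan blocks for λ):
  λ = -2: algebraic multiplicity = 4, geometric multiplicity = 2

Determining the block sizes for each eigenvalue:
  λ = -2: with am = 4 and gm = 2, the partition is not yet determined (e.g. several partitions of 4 into 2 parts exist). Let N = A − (-2)·I. Computing rank(N^1) = 2, rank(N^2) = 1, rank(N^3) = 0; the number of blocks of size ≥ j is rank(N^{j−1}) − rank(N^j), giving [2, 1, 1]. So we have 1 block(s) of size 3, 1 block(s) of size 1 → block sizes [3, 1]

Assembling the blocks gives a Jordan form
J =
  [-2,  1,  0,  0]
  [ 0, -2,  1,  0]
  [ 0,  0, -2,  0]
  [ 0,  0,  0, -2]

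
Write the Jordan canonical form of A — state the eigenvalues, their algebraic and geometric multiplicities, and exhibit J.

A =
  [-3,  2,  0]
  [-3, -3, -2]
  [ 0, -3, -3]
J_3(-3)

The characteristic polynomial is
  det(x·I − A) = x^3 + 9*x^2 + 27*x + 27 = (x + 3)^3

Eigenvalues and multiplicities (the geometric multiplicity of λ is n − rank(A − λI), which equals the number of Jordan blocks for λ):
  λ = -3: algebraic multiplicity = 3, geometric multiplicity = 1

Determining the block sizes for each eigenvalue:
  λ = -3: one block (gm = 1), so the single block has size am = 3 → block sizes [3]

Assembling the blocks gives a Jordan form
J =
  [-3,  1,  0]
  [ 0, -3,  1]
  [ 0,  0, -3]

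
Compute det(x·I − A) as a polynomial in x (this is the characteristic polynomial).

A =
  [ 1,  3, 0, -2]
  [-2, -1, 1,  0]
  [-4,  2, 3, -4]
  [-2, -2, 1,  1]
x^4 - 4*x^3 + 6*x^2 - 4*x + 1

Expanding det(x·I − A) (e.g. by cofactor expansion or by noting that A is similar to its Jordan form J, which has the same characteristic polynomial as A) gives
  χ_A(x) = x^4 - 4*x^3 + 6*x^2 - 4*x + 1
which factors as (x - 1)^4. The eigenvalues (with algebraic multiplicities) are λ = 1 with multiplicity 4.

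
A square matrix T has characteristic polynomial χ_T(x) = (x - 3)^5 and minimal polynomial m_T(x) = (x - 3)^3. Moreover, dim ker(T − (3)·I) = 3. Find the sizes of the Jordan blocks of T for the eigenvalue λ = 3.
Block sizes for λ = 3: [3, 1, 1]

Step 1 — from the characteristic polynomial, algebraic multiplicity of λ = 3 is 5. From dim ker(T − (3)·I) = 3, there are exactly 3 Jordan blocks for λ = 3.
Step 2 — from the minimal polynomial, the factor (x − 3)^3 tells us the largest block for λ = 3 has size 3.
Step 3 — with total size 5, 3 blocks, and largest block 3, the block sizes (in nonincreasing order) are [3, 1, 1].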